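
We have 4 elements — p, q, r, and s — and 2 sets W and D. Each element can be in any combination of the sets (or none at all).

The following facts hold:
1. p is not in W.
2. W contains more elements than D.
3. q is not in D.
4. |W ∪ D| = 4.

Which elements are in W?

From (1): p ∉ W.
From (3): q ∉ D.
Suppose q ∉ W: no assignment then satisfies all the clues, so q ∈ W.

W = {q, r, s}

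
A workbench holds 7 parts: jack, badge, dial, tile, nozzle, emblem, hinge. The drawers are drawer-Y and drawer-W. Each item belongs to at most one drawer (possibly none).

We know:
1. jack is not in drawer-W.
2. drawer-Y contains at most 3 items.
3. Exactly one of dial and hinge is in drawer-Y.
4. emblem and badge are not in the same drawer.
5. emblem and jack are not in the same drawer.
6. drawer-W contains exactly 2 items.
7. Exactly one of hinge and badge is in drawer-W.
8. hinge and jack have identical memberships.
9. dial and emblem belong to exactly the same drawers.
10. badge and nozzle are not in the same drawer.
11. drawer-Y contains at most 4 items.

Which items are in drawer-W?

From (1): jack ∉ drawer-W.
(8): hinge matches jack: hinge ∉ drawer-W.
(7) (exactly one): badge ∈ drawer-W.
(10): nozzle ∉ drawer-W.
(4): emblem ∉ drawer-W.
(9): dial matches emblem: dial ∉ drawer-W.
(6): only 2 candidates remain for drawer-W, so all are in.

drawer-W = {badge, tile}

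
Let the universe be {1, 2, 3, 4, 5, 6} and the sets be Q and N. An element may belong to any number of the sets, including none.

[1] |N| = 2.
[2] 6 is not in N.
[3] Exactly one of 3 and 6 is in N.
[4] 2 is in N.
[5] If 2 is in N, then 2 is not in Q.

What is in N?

N = {2, 3}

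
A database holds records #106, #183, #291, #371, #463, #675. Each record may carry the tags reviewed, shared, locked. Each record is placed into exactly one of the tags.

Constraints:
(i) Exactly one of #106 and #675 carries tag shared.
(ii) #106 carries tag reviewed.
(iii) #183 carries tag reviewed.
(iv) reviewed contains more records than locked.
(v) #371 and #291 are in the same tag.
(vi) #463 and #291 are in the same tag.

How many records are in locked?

0

From (ii): #106 ∈ reviewed.
From (iii): #183 ∈ reviewed.
(i) (exactly one): #675 ∈ shared.
Suppose #291 ∈ locked: no assignment then satisfies all the clues, so #291 ∉ locked.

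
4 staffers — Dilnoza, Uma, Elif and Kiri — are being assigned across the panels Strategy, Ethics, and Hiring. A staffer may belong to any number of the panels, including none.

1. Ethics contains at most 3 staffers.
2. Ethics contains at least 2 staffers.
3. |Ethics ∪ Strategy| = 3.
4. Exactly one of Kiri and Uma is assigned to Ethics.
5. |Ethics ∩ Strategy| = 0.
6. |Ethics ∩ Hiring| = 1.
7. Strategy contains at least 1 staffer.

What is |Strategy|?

1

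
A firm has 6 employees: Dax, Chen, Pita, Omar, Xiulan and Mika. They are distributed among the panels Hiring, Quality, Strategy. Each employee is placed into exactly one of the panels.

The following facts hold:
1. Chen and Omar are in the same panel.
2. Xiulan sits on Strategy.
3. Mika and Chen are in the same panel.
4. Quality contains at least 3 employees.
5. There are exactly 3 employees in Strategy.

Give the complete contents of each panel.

Hiring = {}; Quality = {Chen, Mika, Omar}; Strategy = {Dax, Pita, Xiulan}

From (2): Xiulan ∈ Strategy.
Suppose Dax ∈ Hiring: no assignment then satisfies all the clues, so Dax ∉ Hiring.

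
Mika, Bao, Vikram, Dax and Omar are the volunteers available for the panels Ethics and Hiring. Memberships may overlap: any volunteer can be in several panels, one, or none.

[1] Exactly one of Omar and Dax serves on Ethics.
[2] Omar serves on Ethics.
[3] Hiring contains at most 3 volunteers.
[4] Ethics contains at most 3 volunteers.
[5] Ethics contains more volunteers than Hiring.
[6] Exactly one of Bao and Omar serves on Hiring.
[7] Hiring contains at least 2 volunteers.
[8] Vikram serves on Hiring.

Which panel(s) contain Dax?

Dax: none

From (2): Omar ∈ Ethics.
From (8): Vikram ∈ Hiring.
(1) (exactly one): Dax ∉ Ethics.
Suppose Dax ∈ Hiring: no assignment then satisfies all the clues, so Dax ∉ Hiring.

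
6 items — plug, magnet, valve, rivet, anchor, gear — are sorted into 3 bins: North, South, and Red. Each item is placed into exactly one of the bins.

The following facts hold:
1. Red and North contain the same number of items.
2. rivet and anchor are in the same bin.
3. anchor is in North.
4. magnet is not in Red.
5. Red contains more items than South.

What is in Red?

Red = {gear, plug, valve}

From (3): anchor ∈ North.
From (4): magnet ∉ Red.
(2): rivet matches anchor: rivet ∈ North.
Suppose plug ∉ Red: no assignment then satisfies all the clues, so plug ∈ Red.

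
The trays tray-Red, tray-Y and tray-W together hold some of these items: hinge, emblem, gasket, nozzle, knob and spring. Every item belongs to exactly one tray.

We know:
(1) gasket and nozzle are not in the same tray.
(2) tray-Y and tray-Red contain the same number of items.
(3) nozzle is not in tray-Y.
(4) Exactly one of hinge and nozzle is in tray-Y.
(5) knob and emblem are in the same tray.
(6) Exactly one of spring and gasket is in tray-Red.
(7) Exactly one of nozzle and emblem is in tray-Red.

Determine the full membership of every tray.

tray-Red = {nozzle, spring}; tray-Y = {gasket, hinge}; tray-W = {emblem, knob}

From (3): nozzle ∉ tray-Y.
(4) (exactly one): hinge ∈ tray-Y.
Suppose emblem ∈ tray-Red: no assignment then satisfies all the clues, so emblem ∉ tray-Red.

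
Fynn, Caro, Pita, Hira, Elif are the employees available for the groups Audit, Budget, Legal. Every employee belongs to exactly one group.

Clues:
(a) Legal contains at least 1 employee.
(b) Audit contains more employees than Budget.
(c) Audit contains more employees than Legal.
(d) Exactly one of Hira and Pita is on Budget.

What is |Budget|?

1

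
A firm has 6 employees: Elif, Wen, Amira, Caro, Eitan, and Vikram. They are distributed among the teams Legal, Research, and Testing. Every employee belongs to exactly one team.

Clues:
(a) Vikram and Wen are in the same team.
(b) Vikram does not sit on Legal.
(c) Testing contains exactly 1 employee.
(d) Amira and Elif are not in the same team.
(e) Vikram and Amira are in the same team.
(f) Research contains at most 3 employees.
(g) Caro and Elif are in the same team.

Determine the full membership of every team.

Legal = {Caro, Elif}; Research = {Amira, Vikram, Wen}; Testing = {Eitan}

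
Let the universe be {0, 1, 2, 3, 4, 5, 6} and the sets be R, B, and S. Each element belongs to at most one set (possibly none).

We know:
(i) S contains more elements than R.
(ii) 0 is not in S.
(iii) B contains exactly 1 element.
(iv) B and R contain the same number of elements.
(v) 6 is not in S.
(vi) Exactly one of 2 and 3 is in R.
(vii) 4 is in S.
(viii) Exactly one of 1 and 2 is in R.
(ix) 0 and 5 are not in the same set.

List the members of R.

R = {2}

From (ii): 0 ∉ S.
From (v): 6 ∉ S.
From (vii): 4 ∈ S.
Suppose 0 ∈ R: no assignment then satisfies all the clues, so 0 ∉ R.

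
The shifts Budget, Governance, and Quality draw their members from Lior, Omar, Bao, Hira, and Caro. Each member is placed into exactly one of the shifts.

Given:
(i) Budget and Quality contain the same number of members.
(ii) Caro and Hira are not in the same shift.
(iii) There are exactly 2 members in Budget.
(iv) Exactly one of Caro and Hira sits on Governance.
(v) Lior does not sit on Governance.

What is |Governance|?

From (v): Lior ∉ Governance.
Suppose Omar ∈ Governance: no assignment then satisfies all the clues, so Omar ∉ Governance.

1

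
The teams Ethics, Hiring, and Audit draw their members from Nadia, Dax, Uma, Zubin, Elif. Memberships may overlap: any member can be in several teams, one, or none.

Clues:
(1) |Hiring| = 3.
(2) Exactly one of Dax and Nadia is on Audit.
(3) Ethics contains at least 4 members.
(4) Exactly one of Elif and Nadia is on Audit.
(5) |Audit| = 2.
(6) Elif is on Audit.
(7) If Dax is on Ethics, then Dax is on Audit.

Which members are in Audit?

Audit = {Dax, Elif}

From (6): Elif ∈ Audit.
(4) (exactly one): Nadia ∉ Audit.
(2) (exactly one): Dax ∈ Audit.
(5): Audit already has 2, so the rest are out.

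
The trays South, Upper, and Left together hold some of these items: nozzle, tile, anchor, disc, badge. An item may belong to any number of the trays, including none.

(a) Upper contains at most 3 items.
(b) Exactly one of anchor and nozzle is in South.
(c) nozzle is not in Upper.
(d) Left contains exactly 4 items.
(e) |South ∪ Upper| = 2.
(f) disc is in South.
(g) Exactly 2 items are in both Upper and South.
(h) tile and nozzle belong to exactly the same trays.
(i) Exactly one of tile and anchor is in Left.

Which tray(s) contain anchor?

anchor: South, Upper

From (c): nozzle ∉ Upper.
From (f): disc ∈ South.
(h): tile matches nozzle: tile ∉ Upper.
Suppose anchor ∉ South: no assignment then satisfies all the clues, so anchor ∈ South.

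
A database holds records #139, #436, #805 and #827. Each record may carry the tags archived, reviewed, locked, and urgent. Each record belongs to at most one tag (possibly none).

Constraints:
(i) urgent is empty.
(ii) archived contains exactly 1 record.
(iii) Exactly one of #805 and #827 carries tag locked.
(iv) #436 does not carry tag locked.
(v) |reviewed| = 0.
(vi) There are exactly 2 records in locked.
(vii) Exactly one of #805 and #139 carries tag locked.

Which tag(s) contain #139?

#139: locked

From (iv): #436 ∉ locked.
(i): urgent already has 0, so the rest are out.
(v): reviewed already has 0, so the rest are out.
Suppose #139 ∈ archived: no assignment then satisfies all the clues, so #139 ∉ archived.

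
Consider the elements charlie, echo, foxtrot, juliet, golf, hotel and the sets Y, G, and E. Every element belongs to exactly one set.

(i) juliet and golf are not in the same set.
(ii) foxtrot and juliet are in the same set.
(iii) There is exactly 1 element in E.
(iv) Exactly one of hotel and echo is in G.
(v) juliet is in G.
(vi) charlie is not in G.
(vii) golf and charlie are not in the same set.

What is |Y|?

2

From (v): juliet ∈ G.
From (vi): charlie ∉ G.
(i): golf ∉ G.
(ii): foxtrot matches juliet: foxtrot ∉ Y.
(ii): foxtrot matches juliet: foxtrot ∈ G.
Suppose echo ∈ E: no assignment then satisfies all the clues, so echo ∉ E.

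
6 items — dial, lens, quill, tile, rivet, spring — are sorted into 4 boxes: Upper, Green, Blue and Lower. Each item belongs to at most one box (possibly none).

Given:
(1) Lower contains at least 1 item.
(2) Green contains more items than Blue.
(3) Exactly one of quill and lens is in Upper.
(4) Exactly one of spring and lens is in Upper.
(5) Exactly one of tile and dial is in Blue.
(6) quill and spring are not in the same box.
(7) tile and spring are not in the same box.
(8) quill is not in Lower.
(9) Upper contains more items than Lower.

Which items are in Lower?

Lower = {spring}

From (8): quill ∉ Lower.
Suppose dial ∈ Lower: no assignment then satisfies all the clues, so dial ∉ Lower.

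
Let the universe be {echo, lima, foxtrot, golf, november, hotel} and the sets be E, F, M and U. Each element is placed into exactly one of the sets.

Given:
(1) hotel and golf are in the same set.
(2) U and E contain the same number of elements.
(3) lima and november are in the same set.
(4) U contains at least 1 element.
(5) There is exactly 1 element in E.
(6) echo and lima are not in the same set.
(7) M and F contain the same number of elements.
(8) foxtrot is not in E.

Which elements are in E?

E = {echo}

From (8): foxtrot ∉ E.
Suppose echo ∉ E: no assignment then satisfies all the clues, so echo ∈ E.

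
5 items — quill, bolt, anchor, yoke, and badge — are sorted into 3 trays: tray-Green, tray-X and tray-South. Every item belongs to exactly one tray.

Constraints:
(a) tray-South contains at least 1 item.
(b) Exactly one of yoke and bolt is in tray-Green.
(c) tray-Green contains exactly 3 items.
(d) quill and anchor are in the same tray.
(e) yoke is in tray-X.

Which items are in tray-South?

tray-South = {badge}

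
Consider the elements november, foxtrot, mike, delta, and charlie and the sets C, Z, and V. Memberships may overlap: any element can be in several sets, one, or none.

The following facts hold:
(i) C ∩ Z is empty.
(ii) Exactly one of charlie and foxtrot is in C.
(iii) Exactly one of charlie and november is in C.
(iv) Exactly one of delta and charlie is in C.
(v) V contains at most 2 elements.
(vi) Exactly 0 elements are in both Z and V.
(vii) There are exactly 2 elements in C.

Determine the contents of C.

C = {charlie, mike}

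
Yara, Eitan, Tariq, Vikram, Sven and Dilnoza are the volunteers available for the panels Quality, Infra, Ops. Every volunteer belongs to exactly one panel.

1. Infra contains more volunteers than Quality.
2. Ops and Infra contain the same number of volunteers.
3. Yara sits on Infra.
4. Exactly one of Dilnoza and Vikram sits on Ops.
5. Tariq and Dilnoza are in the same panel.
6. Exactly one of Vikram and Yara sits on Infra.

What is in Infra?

Infra = {Dilnoza, Tariq, Yara}

From (3): Yara ∈ Infra.
(6) (exactly one): Vikram ∉ Infra.
Suppose Eitan ∈ Infra: no assignment then satisfies all the clues, so Eitan ∉ Infra.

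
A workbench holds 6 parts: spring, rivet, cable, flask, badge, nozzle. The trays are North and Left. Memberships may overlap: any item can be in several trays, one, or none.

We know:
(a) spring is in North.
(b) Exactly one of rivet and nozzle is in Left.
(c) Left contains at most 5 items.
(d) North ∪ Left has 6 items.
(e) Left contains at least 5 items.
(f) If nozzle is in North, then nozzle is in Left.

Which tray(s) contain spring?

spring: Left, North

From (a): spring ∈ North.
Suppose spring ∉ Left: no assignment then satisfies all the clues, so spring ∈ Left.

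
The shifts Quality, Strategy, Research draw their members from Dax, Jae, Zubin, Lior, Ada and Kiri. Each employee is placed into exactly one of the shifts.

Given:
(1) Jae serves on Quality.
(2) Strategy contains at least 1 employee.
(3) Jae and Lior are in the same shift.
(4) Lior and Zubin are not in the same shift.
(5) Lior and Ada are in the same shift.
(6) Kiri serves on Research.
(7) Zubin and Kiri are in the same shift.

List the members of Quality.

From (1): Jae ∈ Quality.
From (6): Kiri ∈ Research.
(3): Lior matches Jae: Lior ∈ Quality.
(4): Zubin ∉ Quality.
(5): Ada matches Lior: Ada ∈ Quality.
(7): Zubin matches Kiri: Zubin ∉ Strategy.
(7): Zubin matches Kiri: Zubin ∈ Research.
(2): only 1 candidates remain for Strategy, so all are in.

Quality = {Ada, Jae, Lior}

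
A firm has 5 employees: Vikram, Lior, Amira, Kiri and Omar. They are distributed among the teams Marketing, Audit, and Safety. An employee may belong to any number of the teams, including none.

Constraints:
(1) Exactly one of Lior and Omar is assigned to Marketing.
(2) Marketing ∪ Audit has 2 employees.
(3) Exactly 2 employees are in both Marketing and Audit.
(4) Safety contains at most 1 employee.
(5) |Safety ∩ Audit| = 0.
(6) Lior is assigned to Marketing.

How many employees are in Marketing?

From (6): Lior ∈ Marketing.
(1) (exactly one): Omar ∉ Marketing.
Suppose Lior ∉ Audit: no assignment then satisfies all the clues, so Lior ∈ Audit.

2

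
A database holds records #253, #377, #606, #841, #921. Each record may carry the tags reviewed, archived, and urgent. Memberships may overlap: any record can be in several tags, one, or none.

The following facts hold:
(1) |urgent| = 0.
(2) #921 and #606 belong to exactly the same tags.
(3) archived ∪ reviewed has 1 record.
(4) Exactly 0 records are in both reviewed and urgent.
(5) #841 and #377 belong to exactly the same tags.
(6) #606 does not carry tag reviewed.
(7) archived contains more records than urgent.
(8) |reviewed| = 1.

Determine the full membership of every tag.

reviewed = {#253}; archived = {#253}; urgent = {}

From (6): #606 ∉ reviewed.
(1): urgent already has 0, so the rest are out.
(2): #921 matches #606: #921 ∉ reviewed.
Suppose #253 ∉ reviewed: no assignment then satisfies all the clues, so #253 ∈ reviewed.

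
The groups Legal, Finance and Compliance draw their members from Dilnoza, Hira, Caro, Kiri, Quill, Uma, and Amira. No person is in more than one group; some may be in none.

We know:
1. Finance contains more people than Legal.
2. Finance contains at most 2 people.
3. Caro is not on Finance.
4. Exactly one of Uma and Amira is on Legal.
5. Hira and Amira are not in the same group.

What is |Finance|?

From (3): Caro ∉ Finance.
Suppose Dilnoza ∈ Legal: no assignment then satisfies all the clues, so Dilnoza ∉ Legal.

2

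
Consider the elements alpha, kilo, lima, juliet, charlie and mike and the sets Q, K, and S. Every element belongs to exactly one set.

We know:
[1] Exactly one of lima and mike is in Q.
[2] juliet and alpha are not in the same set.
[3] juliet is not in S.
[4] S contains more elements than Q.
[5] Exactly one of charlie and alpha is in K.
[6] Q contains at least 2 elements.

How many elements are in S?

3

From (3): juliet ∉ S.
Suppose alpha ∈ Q: no assignment then satisfies all the clues, so alpha ∉ Q.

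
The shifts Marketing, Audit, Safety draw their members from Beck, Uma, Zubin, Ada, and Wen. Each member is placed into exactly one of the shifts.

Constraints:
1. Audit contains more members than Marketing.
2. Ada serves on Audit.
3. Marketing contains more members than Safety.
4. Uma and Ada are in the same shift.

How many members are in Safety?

0

From (2): Ada ∈ Audit.
(4): Uma matches Ada: Uma ∉ Marketing.
(4): Uma matches Ada: Uma ∈ Audit.
Suppose Beck ∈ Safety: no assignment then satisfies all the clues, so Beck ∉ Safety.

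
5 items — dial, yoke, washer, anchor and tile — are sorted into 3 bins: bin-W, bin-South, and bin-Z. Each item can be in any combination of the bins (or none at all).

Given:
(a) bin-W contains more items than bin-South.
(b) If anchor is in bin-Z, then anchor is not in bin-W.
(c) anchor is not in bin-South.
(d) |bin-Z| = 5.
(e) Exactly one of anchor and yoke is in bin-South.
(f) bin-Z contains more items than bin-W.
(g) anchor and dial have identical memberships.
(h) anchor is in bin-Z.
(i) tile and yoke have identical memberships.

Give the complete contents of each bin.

bin-W = {tile, washer, yoke}; bin-South = {tile, yoke}; bin-Z = {anchor, dial, tile, washer, yoke}

From (c): anchor ∉ bin-South.
From (h): anchor ∈ bin-Z.
(b): anchor ∉ bin-W.
(d): only 5 candidates remain for bin-Z, so all are in.
(e) (exactly one): yoke ∈ bin-South.
(g): dial matches anchor: dial ∉ bin-W.
(g): dial matches anchor: dial ∉ bin-South.
(i): tile matches yoke: tile ∈ bin-South.
Suppose yoke ∉ bin-W: no assignment then satisfies all the clues, so yoke ∈ bin-W.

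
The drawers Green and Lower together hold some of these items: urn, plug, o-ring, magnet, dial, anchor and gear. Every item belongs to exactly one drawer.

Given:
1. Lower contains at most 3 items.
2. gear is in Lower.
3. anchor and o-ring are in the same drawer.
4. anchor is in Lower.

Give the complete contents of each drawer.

Green = {dial, magnet, plug, urn}; Lower = {anchor, gear, o-ring}

From (2): gear ∈ Lower.
From (4): anchor ∈ Lower.
(3): o-ring matches anchor: o-ring ∉ Green.
(3): o-ring matches anchor: o-ring ∈ Lower.
(1): Lower already has 3, so the rest are out.
Only one drawer left: urn ∈ Green.
Only one drawer left: plug ∈ Green.
Only one drawer left: magnet ∈ Green.
Only one drawer left: dial ∈ Green.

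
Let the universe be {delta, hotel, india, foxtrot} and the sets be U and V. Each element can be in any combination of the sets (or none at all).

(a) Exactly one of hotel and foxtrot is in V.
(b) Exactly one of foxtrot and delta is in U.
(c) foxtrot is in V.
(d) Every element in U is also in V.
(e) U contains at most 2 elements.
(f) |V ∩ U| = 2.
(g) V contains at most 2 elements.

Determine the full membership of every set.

U = {foxtrot, india}; V = {foxtrot, india}

From (c): foxtrot ∈ V.
(a) (exactly one): hotel ∉ V.
(d) contrapositive: hotel ∉ U.
Suppose delta ∈ U: no assignment then satisfies all the clues, so delta ∉ U.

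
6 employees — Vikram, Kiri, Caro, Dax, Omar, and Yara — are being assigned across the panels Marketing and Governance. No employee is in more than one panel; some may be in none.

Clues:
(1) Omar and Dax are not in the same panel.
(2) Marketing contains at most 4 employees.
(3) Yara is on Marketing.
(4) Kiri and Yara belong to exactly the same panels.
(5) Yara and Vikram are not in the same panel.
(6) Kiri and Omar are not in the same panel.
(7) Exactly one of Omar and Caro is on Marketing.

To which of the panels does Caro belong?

Caro: Marketing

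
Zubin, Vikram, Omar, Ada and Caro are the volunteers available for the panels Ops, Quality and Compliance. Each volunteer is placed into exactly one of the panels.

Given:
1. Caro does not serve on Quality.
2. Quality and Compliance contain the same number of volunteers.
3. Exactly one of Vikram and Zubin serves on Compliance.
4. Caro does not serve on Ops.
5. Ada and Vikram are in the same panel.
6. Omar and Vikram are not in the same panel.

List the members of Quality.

Quality = {Ada, Vikram}

From (1): Caro ∉ Quality.
From (4): Caro ∉ Ops.
Only one panel left: Caro ∈ Compliance.
Suppose Zubin ∈ Quality: no assignment then satisfies all the clues, so Zubin ∉ Quality.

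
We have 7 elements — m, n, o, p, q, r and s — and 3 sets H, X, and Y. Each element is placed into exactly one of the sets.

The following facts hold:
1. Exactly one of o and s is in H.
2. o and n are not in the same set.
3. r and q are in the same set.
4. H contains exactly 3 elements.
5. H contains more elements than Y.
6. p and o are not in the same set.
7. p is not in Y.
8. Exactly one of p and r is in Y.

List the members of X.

X = {m, o}

From (7): p ∉ Y.
(8) (exactly one): r ∈ Y.
(3): q matches r: q ∉ H.
(3): q matches r: q ∉ X.
(3): q matches r: q ∈ Y.
Suppose m ∉ X: no assignment then satisfies all the clues, so m ∈ X.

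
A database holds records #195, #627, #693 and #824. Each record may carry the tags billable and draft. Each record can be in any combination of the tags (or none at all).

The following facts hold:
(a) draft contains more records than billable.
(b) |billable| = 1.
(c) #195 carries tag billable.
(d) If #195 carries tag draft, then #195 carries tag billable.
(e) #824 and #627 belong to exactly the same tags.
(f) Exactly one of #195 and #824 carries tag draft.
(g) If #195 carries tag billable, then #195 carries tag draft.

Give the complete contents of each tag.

billable = {#195}; draft = {#195, #693}

From (c): #195 ∈ billable.
(b): billable already has 1, so the rest are out.
(g): #195 ∈ draft.
(f) (exactly one): #824 ∉ draft.
(e): #627 matches #824: #627 ∉ draft.
Suppose #693 ∉ draft: no assignment then satisfies all the clues, so #693 ∈ draft.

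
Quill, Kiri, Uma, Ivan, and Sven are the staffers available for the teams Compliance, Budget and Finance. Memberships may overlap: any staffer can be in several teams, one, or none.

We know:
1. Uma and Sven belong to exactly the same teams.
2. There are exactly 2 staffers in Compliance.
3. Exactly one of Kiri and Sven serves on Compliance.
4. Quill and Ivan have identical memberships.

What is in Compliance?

Compliance = {Sven, Uma}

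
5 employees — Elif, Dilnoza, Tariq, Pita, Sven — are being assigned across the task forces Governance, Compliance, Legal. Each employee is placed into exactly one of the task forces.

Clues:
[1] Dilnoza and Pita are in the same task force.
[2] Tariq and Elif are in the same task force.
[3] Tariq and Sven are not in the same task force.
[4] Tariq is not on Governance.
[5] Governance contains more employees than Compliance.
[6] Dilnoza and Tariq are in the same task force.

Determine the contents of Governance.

Governance = {Sven}

From (4): Tariq ∉ Governance.
(2): Elif matches Tariq: Elif ∉ Governance.
(6): Dilnoza matches Tariq: Dilnoza ∉ Governance.
(1): Pita matches Dilnoza: Pita ∉ Governance.
Suppose Sven ∉ Governance: no assignment then satisfies all the clues, so Sven ∈ Governance.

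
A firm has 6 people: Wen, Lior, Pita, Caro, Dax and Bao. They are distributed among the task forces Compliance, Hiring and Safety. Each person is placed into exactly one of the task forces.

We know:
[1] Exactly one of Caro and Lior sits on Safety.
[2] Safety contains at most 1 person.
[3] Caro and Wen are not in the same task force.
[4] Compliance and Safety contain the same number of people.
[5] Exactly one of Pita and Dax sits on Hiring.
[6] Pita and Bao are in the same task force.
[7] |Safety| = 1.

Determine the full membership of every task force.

Compliance = {Dax}; Hiring = {Bao, Lior, Pita, Wen}; Safety = {Caro}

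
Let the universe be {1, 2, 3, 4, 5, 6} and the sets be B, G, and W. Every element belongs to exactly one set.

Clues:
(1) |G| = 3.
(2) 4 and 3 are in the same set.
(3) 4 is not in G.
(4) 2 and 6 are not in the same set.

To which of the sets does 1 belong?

1: G

From (3): 4 ∉ G.
(2): 3 matches 4: 3 ∉ G.
Suppose 1 ∈ B: no assignment then satisfies all the clues, so 1 ∉ B.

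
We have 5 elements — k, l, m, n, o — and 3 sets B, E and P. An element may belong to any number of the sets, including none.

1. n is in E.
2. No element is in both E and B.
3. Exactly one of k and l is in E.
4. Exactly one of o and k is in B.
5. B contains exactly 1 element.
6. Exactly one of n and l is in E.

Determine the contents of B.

B = {o}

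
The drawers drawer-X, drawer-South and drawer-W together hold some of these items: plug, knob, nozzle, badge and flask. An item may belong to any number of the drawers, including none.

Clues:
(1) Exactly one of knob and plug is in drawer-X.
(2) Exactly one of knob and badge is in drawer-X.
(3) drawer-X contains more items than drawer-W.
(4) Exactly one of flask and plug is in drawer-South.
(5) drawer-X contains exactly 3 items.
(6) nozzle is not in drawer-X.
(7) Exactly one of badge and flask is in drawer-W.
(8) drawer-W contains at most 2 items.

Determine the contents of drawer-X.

drawer-X = {badge, flask, plug}

From (6): nozzle ∉ drawer-X.
Suppose plug ∉ drawer-X: no assignment then satisfies all the clues, so plug ∈ drawer-X.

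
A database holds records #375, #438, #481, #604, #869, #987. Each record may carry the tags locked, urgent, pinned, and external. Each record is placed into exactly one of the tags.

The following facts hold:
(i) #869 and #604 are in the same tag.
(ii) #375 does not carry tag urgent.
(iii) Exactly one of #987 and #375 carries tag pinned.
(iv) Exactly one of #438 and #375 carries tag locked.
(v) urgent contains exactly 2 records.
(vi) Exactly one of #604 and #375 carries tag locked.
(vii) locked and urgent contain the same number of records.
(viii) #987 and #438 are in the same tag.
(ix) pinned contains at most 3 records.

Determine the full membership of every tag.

locked = {#375, #481}; urgent = {#604, #869}; pinned = {#438, #987}; external = {}

From (ii): #375 ∉ urgent.
Suppose #375 ∉ locked: no assignment then satisfies all the clues, so #375 ∈ locked.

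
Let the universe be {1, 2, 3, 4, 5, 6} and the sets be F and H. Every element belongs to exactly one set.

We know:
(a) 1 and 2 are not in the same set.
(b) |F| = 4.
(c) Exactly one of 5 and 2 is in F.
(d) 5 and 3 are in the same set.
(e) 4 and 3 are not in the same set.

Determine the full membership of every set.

F = {1, 3, 5, 6}; H = {2, 4}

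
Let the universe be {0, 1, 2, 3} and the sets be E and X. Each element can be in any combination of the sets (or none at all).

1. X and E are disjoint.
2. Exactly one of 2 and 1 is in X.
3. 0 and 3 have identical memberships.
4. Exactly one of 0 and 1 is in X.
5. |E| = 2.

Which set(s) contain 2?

2: none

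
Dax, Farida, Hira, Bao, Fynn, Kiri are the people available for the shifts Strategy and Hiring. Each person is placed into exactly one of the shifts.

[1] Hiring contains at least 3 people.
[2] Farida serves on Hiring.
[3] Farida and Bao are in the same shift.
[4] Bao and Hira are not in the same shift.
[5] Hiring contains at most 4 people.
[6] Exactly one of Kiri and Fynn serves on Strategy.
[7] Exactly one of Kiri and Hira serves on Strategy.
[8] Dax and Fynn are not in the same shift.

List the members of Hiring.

From (2): Farida ∈ Hiring.
(3): Bao matches Farida: Bao ∉ Strategy.
(3): Bao matches Farida: Bao ∈ Hiring.
(4): Hira ∉ Hiring.
Only one shift left: Hira ∈ Strategy.
(7) (exactly one): Kiri ∉ Strategy.
Only one shift left: Kiri ∈ Hiring.
(6) (exactly one): Fynn ∈ Strategy.
(8): Dax ∉ Strategy.
Only one shift left: Dax ∈ Hiring.

Hiring = {Bao, Dax, Farida, Kiri}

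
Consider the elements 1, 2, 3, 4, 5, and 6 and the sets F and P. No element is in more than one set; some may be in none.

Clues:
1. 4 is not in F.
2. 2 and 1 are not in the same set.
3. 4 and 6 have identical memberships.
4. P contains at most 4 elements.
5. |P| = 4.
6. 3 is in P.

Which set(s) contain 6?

6: P

From (1): 4 ∉ F.
From (6): 3 ∈ P.
(3): 6 matches 4: 6 ∉ F.
Suppose 6 ∉ P: no assignment then satisfies all the clues, so 6 ∈ P.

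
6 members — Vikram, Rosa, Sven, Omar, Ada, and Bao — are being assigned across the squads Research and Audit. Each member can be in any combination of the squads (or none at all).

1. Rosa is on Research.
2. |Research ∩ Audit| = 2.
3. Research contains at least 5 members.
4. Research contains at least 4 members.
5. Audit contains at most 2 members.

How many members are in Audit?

2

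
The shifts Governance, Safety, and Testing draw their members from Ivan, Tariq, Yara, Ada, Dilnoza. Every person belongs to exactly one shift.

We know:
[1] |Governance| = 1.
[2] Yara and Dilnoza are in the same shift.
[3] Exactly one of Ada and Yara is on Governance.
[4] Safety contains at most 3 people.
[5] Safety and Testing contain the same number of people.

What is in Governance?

Governance = {Ada}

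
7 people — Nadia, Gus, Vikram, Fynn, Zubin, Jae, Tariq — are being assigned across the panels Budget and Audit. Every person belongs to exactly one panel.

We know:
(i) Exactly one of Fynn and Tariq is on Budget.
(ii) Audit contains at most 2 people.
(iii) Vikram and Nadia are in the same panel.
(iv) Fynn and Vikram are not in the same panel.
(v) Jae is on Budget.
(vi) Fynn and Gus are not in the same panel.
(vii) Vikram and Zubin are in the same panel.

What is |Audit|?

1

From (v): Jae ∈ Budget.
Suppose Nadia ∉ Budget: no assignment then satisfies all the clues, so Nadia ∈ Budget.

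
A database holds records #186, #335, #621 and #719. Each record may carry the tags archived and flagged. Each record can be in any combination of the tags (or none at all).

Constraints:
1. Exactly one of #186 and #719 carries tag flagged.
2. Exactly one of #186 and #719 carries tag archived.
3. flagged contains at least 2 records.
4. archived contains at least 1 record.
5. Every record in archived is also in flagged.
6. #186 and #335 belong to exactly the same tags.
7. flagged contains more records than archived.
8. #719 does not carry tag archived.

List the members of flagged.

flagged = {#186, #335, #621}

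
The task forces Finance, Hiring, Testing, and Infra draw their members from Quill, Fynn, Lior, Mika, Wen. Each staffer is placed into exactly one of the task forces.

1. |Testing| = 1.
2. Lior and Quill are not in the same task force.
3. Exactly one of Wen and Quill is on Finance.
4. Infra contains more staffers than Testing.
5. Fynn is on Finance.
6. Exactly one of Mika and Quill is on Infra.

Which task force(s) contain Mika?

Mika: Infra

From (5): Fynn ∈ Finance.
Suppose Mika ∈ Finance: no assignment then satisfies all the clues, so Mika ∉ Finance.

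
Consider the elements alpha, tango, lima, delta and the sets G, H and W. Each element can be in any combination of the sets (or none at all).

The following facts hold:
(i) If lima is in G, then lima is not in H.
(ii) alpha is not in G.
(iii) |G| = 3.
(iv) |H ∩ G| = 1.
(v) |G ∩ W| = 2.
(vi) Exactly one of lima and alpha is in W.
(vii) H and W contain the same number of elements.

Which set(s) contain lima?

lima: G, W

From (ii): alpha ∉ G.
(iii): only 3 candidates remain for G, so all are in.
(i): lima ∉ H.
Suppose lima ∉ W: no assignment then satisfies all the clues, so lima ∈ W.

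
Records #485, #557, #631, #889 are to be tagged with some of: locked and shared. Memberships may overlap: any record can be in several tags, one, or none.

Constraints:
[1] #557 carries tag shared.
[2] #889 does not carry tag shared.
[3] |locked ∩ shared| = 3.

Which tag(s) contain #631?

#631: locked, shared

From (1): #557 ∈ shared.
From (2): #889 ∉ shared.
Suppose #631 ∉ locked: no assignment then satisfies all the clues, so #631 ∈ locked.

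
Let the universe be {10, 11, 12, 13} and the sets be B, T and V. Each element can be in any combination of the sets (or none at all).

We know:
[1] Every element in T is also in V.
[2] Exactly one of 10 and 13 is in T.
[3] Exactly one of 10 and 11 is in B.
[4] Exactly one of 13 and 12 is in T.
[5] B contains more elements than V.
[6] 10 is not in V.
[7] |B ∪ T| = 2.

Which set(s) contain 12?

12: none

From (6): 10 ∉ V.
(1) contrapositive: 10 ∉ T.
(2) (exactly one): 13 ∈ T.
(4) (exactly one): 12 ∉ T.
(1) with 13 ∈ T: 13 ∈ V.
Suppose 12 ∈ B: no assignment then satisfies all the clues, so 12 ∉ B.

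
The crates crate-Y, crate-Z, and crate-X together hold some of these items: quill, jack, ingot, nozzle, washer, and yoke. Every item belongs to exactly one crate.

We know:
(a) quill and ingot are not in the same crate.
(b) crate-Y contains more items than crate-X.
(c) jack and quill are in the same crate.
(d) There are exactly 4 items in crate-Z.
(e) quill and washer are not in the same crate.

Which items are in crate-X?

crate-X = {}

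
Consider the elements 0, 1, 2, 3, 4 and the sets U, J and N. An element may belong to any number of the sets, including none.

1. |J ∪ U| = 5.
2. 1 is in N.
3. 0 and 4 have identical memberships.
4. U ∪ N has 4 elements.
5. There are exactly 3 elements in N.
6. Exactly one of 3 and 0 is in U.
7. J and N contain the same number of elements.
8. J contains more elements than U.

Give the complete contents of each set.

U = {1, 3}; J = {0, 2, 4}; N = {0, 1, 4}

From (2): 1 ∈ N.
Suppose 0 ∈ U: no assignment then satisfies all the clues, so 0 ∉ U.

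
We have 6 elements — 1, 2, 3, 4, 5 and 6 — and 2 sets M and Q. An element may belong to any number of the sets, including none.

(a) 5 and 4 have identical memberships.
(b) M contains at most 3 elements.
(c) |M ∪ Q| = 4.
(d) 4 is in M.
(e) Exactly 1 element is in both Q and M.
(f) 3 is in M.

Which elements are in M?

From (d): 4 ∈ M.
From (f): 3 ∈ M.
(a): 5 matches 4: 5 ∈ M.
(b): M already has 3, so the rest are out.

M = {3, 4, 5}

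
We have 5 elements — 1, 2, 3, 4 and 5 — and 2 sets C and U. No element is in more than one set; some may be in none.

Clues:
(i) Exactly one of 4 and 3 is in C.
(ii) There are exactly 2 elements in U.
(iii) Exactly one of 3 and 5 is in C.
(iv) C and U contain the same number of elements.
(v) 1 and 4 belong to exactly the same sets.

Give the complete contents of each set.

C = {2, 3}; U = {1, 4}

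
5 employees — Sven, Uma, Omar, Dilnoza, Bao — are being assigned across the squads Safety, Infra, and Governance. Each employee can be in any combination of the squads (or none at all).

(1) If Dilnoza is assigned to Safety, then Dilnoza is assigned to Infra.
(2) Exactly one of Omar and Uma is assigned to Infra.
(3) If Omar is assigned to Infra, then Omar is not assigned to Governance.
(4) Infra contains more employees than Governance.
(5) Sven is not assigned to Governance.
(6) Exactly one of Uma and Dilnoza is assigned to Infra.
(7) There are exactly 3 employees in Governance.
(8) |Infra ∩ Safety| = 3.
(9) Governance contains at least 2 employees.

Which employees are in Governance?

Governance = {Bao, Dilnoza, Uma}

From (5): Sven ∉ Governance.
Suppose Uma ∉ Governance: no assignment then satisfies all the clues, so Uma ∈ Governance.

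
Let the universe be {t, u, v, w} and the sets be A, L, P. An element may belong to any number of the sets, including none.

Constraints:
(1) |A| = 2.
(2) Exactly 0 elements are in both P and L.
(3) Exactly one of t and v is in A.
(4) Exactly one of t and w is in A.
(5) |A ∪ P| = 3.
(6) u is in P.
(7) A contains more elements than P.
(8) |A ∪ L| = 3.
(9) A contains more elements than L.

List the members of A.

A = {v, w}

From (6): u ∈ P.
Suppose t ∈ A: no assignment then satisfies all the clues, so t ∉ A.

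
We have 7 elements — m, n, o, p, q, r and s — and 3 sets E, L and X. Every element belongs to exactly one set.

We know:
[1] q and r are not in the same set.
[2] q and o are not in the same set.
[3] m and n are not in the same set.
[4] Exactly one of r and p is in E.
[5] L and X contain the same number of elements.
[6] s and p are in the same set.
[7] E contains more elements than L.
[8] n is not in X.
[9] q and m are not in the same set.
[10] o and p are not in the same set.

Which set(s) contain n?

n: L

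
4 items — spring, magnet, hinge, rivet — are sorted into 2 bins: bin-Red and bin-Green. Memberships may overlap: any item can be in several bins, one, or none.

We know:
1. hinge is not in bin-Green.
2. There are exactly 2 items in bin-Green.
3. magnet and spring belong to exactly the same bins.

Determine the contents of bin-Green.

bin-Green = {magnet, spring}

From (1): hinge ∉ bin-Green.
Suppose spring ∉ bin-Green: no assignment then satisfies all the clues, so spring ∈ bin-Green.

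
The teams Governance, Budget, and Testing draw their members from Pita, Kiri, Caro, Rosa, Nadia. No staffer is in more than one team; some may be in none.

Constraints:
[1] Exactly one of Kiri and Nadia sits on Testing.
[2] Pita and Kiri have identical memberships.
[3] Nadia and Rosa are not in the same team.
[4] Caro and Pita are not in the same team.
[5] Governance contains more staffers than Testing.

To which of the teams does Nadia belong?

Nadia: Testing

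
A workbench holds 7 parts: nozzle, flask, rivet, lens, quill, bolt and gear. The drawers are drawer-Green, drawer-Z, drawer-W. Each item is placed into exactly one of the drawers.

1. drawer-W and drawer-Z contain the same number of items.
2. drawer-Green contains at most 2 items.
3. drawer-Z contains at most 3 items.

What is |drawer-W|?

3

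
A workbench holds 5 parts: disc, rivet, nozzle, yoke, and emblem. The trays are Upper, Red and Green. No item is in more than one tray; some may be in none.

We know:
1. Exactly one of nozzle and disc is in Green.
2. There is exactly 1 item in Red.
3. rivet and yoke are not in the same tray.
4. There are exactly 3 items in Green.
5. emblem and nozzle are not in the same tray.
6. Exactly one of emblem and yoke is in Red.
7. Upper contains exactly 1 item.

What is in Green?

Green = {disc, emblem, rivet}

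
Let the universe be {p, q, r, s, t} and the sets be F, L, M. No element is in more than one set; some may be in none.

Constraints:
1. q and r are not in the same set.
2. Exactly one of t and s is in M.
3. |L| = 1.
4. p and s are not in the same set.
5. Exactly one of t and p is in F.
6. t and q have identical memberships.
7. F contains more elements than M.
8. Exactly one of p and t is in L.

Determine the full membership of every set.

F = {q, t}; L = {p}; M = {s}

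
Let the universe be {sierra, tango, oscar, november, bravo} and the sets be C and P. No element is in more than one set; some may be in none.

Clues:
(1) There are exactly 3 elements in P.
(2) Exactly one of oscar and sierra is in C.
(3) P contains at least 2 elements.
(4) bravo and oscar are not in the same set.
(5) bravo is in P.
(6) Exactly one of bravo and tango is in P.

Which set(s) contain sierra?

sierra: P

From (5): bravo ∈ P.
(4): oscar ∉ P.
(6) (exactly one): tango ∉ P.
(1): only 3 candidates remain for P, so all are in.
(2) (exactly one): oscar ∈ C.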